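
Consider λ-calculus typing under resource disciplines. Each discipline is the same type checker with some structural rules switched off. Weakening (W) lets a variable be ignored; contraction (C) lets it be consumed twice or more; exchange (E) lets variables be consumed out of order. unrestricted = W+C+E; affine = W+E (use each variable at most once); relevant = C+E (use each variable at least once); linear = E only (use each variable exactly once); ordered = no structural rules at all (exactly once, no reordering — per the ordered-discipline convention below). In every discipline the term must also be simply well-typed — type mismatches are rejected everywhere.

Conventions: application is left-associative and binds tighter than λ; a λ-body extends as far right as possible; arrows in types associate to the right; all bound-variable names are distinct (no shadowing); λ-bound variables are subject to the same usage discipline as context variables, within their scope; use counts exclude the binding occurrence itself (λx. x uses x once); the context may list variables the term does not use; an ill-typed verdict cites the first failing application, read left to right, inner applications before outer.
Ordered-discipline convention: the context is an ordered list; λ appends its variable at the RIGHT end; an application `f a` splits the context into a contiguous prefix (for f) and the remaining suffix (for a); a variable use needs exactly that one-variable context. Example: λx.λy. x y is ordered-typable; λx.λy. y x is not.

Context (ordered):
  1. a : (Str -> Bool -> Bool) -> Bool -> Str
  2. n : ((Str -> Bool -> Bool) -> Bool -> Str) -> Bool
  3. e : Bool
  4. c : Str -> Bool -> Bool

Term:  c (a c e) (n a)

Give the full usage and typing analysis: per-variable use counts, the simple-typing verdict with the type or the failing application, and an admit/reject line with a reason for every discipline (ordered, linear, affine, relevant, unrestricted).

usage: a ×2, n ×1, e ×1, c ×2
order of uses: c, a, c, e, n, a
typing: well-typed — term : Bool
ordered: ✗, uses contraction: a ×2, c ×2
linear: ✗, uses contraction: a ×2, c ×2
affine: ✗, uses contraction: a ×2, c ×2
relevant: ✓, at least one use each (a, n, e, c)
unrestricted: ✓, typability at Bool is all that's needed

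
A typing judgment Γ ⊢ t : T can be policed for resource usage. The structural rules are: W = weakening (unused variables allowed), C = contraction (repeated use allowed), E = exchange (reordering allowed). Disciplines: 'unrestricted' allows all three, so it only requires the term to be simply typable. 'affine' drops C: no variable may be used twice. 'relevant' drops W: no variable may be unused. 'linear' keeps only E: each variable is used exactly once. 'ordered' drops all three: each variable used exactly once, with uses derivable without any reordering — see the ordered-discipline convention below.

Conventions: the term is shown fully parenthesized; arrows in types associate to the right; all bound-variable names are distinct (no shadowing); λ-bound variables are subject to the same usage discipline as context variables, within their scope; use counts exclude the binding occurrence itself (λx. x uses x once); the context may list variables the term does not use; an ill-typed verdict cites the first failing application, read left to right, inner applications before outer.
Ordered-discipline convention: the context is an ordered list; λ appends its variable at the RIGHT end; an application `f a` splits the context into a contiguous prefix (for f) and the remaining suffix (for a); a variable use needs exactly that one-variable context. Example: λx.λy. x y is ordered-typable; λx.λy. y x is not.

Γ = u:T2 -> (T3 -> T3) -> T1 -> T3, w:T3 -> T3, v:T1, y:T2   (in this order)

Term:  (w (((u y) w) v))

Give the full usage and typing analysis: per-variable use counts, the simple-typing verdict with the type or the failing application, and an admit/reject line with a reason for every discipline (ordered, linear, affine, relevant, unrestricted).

usage: u: 1, w: 2, v: 1, y: 1
use order (left to right): w, u, y, w, v
typing: well-typed — term : T3
ordered: ✗, w ×2 used more than once (contraction)
linear: ✗, w ×2 used more than once (contraction)
affine: ✗, w ×2 used more than once (contraction)
relevant: ✓, every one of u, w, v, y appears
unrestricted: ✓, well-typed at T3; no restrictions here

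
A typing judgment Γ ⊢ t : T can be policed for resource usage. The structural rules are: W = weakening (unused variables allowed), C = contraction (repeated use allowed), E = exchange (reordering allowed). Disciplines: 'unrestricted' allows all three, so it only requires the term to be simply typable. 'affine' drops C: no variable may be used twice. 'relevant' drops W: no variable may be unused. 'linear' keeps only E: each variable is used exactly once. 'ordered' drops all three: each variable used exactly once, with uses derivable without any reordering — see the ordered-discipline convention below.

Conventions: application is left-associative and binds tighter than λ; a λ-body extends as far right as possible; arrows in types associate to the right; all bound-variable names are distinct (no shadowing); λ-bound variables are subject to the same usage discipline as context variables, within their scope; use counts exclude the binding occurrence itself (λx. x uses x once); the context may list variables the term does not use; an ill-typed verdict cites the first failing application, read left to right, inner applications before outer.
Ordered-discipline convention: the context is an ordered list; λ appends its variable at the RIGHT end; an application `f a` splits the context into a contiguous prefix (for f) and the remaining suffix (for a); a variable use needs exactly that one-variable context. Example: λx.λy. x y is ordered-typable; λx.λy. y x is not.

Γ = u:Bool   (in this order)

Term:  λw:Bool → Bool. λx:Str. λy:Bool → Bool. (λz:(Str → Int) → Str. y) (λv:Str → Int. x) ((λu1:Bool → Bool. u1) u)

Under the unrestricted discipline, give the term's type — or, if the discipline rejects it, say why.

not well-typed under unrestricted — the type mismatch rejects it
variable uses: u=1; w (bound)=0; x (bound)=1; y (bound)=1; z (bound)=0; v (bound)=0; u1 (bound)=1
use order (left to right): y, x, u1, u
typing: ill-typed: argument of type Bool where Bool → Bool is required
per-discipline verdicts: ordered ✗, linear ✗, affine ✗, relevant ✗, unrestricted ✗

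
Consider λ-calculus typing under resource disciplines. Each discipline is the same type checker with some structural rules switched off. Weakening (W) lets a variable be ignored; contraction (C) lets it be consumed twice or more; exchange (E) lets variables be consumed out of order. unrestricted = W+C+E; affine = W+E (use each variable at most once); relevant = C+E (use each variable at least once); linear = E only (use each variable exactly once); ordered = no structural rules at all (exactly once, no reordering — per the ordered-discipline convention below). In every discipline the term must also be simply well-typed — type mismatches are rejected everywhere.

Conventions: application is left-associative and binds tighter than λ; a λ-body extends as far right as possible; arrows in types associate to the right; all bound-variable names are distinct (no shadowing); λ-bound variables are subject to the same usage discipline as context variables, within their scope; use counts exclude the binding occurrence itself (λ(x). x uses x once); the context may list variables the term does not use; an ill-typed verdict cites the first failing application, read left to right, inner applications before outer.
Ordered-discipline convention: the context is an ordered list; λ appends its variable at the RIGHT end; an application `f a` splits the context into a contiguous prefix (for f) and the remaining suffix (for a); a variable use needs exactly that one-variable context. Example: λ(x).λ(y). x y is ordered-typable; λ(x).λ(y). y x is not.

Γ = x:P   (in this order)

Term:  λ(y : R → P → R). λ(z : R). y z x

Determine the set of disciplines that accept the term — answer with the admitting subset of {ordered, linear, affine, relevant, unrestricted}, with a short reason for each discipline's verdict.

admitted by: linear, affine, relevant, unrestricted
variable uses: x: 1×, y (λ-bound): 1×, z (λ-bound): 1×
order of uses: y, z, x
typing: well-typed at (R → P → R) → R → R
ordered ✗ (no ordered split (uses run y, z, x))
linear ✓ (x, y, z: one use apiece)
affine ✓ (none of x, y, z used more than once)
relevant ✓ (every one of x, y, z appears)
unrestricted ✓ (well-typed at (R → P → R) → R → R; no restrictions here)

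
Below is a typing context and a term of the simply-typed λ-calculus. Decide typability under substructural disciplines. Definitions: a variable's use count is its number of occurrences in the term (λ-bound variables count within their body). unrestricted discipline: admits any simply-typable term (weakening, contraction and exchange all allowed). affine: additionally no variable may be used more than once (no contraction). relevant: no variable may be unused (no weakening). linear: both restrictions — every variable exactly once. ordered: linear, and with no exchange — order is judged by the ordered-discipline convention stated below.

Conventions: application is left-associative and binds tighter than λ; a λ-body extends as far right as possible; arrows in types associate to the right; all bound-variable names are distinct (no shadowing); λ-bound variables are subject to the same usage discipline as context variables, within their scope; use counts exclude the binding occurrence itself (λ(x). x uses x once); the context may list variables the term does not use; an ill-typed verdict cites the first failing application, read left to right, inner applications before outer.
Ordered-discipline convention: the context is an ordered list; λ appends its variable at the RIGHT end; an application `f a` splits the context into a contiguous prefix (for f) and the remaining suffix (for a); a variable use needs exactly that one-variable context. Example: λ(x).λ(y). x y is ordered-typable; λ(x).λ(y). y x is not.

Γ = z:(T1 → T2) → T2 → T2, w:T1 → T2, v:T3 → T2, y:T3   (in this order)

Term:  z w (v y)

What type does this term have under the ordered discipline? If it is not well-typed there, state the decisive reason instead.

term : T2
use counts: z=1, w=1, v=1, y=1
left-to-right use order: z, w, v, y
typing: well-typed at T2
per-discipline verdicts: ordered ✓ · linear ✓ · affine ✓ · relevant ✓ · unrestricted ✓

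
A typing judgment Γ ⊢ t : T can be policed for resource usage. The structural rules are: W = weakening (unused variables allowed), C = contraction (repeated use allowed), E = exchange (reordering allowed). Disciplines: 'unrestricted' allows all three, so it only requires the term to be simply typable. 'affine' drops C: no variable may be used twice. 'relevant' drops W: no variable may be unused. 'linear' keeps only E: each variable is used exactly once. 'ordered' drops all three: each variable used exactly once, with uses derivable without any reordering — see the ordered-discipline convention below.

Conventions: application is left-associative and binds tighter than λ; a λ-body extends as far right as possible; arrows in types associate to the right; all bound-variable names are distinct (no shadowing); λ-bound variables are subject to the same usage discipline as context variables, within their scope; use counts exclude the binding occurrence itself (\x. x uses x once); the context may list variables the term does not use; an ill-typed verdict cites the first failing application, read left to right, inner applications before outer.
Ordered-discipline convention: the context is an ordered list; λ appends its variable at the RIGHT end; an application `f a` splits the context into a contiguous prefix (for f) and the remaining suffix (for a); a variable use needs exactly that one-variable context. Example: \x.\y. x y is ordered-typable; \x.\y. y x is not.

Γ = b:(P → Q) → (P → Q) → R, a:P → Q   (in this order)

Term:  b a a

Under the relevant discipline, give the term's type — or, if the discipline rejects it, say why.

term : R
variable uses: b: 1×; a: 2×
left-to-right use order: b, a, a
typing: the term checks, with type R
across the five disciplines: ordered ✗ | linear ✗ | affine ✗ | relevant ✓ | unrestricted ✓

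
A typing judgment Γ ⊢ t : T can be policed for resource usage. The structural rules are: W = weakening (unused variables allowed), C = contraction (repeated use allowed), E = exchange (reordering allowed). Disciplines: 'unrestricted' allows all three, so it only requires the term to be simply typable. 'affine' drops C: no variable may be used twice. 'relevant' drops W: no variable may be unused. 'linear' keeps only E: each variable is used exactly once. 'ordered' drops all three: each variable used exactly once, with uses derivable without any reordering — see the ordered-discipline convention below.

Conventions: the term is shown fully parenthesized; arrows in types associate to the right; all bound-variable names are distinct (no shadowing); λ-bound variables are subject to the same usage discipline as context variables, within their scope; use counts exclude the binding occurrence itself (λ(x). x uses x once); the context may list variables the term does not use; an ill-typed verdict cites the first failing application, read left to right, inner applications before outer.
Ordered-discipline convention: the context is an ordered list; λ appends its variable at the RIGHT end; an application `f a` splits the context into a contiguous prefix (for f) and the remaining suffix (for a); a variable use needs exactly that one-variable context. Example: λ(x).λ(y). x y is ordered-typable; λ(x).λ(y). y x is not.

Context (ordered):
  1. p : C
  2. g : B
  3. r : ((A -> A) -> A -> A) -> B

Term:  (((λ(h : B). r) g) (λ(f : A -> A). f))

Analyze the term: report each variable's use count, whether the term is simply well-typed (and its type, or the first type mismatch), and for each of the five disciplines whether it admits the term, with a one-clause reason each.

counts: p ×0; g ×1; r ×1; h (λ-bound) ×0; f (λ-bound) ×1
use order (left to right): r, g, f
typing: well-typed at B
ordered: ✗ — needs weakening: p, h unused
linear: ✗ — needs weakening: p, h unused
affine: ✓ — p, g, r, h, f: no repeats, contraction unneeded
relevant: ✗ — needs weakening: p, h unused
unrestricted: ✓ — simply typable at B; W, C, E all held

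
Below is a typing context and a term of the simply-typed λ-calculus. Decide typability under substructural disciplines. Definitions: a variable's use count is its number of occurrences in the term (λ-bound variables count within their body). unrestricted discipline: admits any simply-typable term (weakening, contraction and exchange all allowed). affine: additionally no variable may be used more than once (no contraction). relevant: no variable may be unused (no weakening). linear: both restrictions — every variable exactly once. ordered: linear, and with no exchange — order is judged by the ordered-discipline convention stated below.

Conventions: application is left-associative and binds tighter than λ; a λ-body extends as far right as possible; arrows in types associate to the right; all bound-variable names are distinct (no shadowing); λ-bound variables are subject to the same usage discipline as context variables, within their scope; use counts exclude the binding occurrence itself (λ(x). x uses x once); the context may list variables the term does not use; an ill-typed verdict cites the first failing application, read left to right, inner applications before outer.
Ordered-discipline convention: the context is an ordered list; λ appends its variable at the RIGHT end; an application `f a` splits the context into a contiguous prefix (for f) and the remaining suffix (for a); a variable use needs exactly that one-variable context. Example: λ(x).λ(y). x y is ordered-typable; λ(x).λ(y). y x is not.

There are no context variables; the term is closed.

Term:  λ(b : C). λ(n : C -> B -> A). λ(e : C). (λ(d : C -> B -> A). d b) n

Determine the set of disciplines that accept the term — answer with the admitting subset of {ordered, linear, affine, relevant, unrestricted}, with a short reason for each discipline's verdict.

accepted by: affine, unrestricted
use counts: b [bound] ×1, n [bound] ×1, e [bound] ×0, d [bound] ×1
order of uses: d, b, n
typing: well-typed — term : C -> (C -> B -> A) -> C -> B -> A
ordered: ✗ — unused: e — weakening required
linear: ✗ — unused: e — weakening required
affine: ✓ — at most one use each (b, n, e, d)
relevant: ✗ — unused: e — weakening required
unrestricted: ✓ — well-typed at C -> (C -> B -> A) -> C -> B -> A; no restrictions here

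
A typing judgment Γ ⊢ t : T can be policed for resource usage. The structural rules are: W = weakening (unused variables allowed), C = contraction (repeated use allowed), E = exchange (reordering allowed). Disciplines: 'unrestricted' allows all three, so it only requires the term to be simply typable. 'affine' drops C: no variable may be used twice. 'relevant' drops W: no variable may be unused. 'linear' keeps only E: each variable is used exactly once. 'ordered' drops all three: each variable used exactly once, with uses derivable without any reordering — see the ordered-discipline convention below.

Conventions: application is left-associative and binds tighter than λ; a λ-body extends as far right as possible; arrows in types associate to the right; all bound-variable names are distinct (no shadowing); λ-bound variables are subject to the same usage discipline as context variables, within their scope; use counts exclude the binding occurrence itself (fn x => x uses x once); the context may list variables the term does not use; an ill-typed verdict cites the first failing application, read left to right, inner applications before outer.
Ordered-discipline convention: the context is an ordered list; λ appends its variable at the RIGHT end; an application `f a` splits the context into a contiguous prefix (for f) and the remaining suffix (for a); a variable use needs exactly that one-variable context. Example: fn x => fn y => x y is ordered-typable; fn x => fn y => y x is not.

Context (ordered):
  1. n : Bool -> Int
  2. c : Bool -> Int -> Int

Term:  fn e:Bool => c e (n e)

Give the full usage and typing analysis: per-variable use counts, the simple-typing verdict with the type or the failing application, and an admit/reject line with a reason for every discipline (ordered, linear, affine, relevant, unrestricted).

counts: n: 1×; c: 1×; e (λ-bound): 2×
use order (left to right): c, e, n, e
typing: ✓ — Bool -> Int
ordered ✗ (e ×2 used more than once (contraction))
linear ✗ (e ×2 used more than once (contraction))
affine ✗ (e ×2 used more than once (contraction))
relevant ✓ (at least one use each (n, c, e))
unrestricted ✓ (type-checks (Bool -> Int) and nothing is barred)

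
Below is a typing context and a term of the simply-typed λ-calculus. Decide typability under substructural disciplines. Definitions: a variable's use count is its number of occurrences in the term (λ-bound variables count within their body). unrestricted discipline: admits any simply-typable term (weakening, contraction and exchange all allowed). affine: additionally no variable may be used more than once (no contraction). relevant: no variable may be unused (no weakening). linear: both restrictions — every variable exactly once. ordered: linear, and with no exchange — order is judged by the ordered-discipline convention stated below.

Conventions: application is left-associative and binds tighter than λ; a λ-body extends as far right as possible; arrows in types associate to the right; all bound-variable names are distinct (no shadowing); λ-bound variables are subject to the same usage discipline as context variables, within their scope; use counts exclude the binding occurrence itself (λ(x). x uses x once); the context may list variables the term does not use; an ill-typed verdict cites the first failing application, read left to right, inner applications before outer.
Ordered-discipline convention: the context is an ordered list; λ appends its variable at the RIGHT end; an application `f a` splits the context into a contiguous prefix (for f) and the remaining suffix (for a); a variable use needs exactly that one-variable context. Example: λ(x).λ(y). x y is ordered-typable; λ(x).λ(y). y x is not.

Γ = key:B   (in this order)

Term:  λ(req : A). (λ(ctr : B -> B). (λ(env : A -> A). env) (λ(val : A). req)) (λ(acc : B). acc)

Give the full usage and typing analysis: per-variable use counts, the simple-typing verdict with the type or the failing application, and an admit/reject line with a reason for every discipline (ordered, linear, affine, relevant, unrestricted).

counts: key: 0; req [bound]: 1; ctr [bound]: 0; env [bound]: 1; val [bound]: 0; acc [bound]: 1
uses in reading order: env, req, acc
typing: ✓ — A -> A -> A
ordered: ✗ — key, ctr, val never used (weakening)
linear: ✗ — key, ctr, val never used (weakening)
affine: ✓ — key, req, ctr, env, val, acc: no repeats, contraction unneeded
relevant: ✗ — key, ctr, val never used (weakening)
unrestricted: ✓ — simply typable at A -> A -> A; W, C, E all held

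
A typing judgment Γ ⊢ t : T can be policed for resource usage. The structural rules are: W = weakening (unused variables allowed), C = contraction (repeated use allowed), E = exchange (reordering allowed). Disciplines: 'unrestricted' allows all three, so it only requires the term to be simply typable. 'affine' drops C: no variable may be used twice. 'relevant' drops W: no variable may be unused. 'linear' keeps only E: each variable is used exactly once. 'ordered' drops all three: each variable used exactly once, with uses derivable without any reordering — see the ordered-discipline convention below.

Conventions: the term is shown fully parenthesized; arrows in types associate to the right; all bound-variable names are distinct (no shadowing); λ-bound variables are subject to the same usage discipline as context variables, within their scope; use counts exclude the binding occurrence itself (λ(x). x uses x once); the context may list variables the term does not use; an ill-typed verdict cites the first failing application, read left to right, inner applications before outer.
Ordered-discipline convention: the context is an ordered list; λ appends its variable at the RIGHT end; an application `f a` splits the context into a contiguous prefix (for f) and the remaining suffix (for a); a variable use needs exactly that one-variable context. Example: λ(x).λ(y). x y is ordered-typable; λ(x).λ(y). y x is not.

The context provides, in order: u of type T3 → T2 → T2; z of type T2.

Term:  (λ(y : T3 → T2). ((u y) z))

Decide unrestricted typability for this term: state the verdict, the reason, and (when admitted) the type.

no — not simply typable
usage: u: 1, z: 1, y (bound): 1
left-to-right use order: u, y, z
typing: ill-typed: an argument T3 → T2 mismatches the expected T3
all disciplines: ordered ✗, linear ✗, affine ✗, relevant ✗, unrestricted ✗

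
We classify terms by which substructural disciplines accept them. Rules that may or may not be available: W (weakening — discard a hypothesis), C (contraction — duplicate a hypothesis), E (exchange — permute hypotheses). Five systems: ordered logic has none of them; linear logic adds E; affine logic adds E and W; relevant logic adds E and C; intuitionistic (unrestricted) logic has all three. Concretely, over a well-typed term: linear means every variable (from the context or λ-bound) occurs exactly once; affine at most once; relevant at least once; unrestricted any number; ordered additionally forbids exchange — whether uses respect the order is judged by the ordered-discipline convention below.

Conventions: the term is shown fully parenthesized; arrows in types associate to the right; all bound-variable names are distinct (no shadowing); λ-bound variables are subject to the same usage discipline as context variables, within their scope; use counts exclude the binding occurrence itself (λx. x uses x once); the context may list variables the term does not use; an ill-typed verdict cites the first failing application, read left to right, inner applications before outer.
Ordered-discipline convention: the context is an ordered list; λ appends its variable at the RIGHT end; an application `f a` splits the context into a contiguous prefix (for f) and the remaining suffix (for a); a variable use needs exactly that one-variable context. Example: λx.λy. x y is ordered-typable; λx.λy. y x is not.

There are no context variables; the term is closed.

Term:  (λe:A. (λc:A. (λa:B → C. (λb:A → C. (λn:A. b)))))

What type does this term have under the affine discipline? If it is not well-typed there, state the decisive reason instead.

term : A → A → (B → C) → (A → C) → A → A → C
use counts: e [bound]: 0×, c [bound]: 0×, a [bound]: 0×, b [bound]: 1×, n [bound]: 0×
use order (left to right): b
typing: well-typed at A → A → (B → C) → (A → C) → A → A → C
per-discipline verdicts: ordered ✗ · linear ✗ · affine ✓ · relevant ✗ · unrestricted ✓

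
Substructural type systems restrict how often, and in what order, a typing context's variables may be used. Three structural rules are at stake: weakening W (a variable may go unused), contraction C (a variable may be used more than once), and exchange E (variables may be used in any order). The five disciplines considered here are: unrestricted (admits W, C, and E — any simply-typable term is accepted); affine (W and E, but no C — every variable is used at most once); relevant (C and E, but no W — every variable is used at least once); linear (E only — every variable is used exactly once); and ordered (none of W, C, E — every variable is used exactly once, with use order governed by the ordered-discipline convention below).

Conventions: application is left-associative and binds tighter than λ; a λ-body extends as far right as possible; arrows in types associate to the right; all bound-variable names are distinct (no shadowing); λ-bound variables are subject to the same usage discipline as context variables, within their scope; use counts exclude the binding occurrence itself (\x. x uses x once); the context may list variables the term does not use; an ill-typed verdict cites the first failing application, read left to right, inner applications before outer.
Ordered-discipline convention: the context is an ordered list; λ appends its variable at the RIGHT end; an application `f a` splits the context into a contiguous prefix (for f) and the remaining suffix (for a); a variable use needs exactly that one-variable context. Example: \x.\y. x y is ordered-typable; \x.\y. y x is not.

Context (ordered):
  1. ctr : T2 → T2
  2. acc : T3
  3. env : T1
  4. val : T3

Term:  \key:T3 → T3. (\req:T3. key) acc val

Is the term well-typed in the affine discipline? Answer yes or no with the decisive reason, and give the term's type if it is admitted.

yes — no duplicate uses among ctr, acc, env, val, key, req; term : (T3 → T3) → T3
variable uses: ctr: 0×; acc: 1×; env: 0×; val: 1×; key [bound]: 1×; req [bound]: 0×
left-to-right use order: key, acc, val
typing: well-typed — term : (T3 → T3) → T3
all disciplines: ordered ✗ · linear ✗ · affine ✓ · relevant ✗ · unrestricted ✓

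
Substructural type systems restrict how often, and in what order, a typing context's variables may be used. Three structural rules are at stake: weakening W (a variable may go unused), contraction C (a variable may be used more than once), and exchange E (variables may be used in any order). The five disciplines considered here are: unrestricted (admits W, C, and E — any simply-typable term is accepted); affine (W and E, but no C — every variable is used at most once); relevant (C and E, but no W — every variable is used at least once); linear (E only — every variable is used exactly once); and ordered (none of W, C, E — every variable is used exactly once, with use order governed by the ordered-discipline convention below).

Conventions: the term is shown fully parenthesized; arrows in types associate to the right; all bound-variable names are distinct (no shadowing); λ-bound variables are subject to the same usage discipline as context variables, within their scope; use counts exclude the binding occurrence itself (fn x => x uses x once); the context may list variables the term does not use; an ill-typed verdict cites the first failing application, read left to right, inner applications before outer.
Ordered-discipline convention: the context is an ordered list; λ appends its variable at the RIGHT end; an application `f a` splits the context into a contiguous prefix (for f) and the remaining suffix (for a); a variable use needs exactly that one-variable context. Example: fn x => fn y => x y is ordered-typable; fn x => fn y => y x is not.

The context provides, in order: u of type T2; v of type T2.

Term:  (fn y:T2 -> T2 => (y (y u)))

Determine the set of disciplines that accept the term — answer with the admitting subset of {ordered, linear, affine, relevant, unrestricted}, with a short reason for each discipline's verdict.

admitted in: unrestricted
use counts: u: 1; v: 0; y (λ-bound): 2
left-to-right use order: y, y, u
typing: well-typed at (T2 -> T2) -> T2
ordered: ✗, repeated use of y ×2; v never used (weakening)
linear: ✗, repeated use of y ×2; v never used (weakening)
affine: ✗, repeated use of y ×2
relevant: ✗, v never used (weakening)
unrestricted: ✓, typability at (T2 -> T2) -> T2 is all that's needed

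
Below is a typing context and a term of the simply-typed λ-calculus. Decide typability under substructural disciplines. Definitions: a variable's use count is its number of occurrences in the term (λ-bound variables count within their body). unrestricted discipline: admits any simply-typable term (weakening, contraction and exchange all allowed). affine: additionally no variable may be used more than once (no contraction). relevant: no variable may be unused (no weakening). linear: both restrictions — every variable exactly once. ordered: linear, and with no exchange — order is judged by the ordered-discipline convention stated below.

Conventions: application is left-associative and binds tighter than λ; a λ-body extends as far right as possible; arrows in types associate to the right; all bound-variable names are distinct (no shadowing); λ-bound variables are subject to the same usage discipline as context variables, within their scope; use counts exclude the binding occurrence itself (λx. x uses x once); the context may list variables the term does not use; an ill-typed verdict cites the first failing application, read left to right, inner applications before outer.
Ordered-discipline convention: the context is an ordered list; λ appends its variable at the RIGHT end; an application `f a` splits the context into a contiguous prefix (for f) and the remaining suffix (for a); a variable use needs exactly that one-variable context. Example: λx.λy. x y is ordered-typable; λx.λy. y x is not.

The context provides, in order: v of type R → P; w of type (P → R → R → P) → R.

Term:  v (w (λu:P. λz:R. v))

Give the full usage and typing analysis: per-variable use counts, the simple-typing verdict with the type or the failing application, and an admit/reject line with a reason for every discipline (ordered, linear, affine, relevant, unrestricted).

variable uses: v=2, w=1, u [bound]=0, z [bound]=0
left-to-right use order: v, w, v
typing: the term checks, with type P
ordered: ✗, repeated use of v ×2; needs weakening: u, z unused
linear: ✗, repeated use of v ×2; needs weakening: u, z unused
affine: ✗, repeated use of v ×2
relevant: ✗, needs weakening: u, z unused
unrestricted: ✓, simply typable at P; W, C, E all held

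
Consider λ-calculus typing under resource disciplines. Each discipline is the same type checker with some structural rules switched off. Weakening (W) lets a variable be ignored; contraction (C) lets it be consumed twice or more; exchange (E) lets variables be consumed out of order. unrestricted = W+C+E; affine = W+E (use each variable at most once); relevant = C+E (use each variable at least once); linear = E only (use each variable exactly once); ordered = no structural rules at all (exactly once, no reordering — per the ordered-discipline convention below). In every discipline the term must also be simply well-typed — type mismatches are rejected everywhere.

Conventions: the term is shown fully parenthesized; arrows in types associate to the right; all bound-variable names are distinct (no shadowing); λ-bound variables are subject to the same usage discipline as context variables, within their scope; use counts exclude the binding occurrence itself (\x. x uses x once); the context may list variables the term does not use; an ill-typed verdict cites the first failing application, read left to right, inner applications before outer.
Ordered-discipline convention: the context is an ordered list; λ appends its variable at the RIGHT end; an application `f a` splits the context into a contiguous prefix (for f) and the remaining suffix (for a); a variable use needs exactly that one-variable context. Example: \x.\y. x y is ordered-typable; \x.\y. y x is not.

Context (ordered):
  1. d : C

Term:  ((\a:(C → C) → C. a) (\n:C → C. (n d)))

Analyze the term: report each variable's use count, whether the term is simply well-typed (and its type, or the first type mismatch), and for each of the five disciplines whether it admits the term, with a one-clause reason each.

usage: d=1, a [bound]=1, n [bound]=1
order of uses: a, n, d
typing: well-typed — term : (C → C) → C
ordered ✗ (no contiguous prefix/suffix split fits a, n, d)
linear ✓ (each of d, a, n used exactly once)
affine ✓ (no duplicate uses among d, a, n)
relevant ✓ (d, a, n: all used, weakening unneeded)
unrestricted ✓ (simply typable at (C → C) → C; W, C, E all held)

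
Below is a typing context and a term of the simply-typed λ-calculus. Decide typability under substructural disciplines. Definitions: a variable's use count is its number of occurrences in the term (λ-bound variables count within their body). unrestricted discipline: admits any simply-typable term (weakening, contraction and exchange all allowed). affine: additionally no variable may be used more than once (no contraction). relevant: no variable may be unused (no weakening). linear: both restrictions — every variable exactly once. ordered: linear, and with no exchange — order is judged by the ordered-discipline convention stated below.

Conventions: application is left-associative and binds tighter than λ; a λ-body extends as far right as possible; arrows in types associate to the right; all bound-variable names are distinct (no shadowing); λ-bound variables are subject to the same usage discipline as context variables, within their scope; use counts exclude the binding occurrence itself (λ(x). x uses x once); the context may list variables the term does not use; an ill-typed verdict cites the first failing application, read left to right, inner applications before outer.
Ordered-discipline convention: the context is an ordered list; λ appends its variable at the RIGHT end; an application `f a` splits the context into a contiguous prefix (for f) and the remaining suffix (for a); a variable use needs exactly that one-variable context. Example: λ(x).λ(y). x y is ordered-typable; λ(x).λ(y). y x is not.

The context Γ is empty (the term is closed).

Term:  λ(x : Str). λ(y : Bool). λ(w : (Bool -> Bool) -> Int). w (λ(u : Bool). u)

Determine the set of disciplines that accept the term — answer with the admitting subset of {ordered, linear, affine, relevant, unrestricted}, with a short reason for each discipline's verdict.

accepted by: affine, unrestricted
counts: x (bound): 0, y (bound): 0, w (bound): 1, u (bound): 1
left-to-right use order: w, u
typing: the term checks, with type Str -> Bool -> ((Bool -> Bool) -> Int) -> Int
ordered: ✗ — unused: x, y — weakening required
linear: ✗ — unused: x, y — weakening required
affine: ✓ — at most one use each (x, y, w, u)
relevant: ✗ — unused: x, y — weakening required
unrestricted: ✓ — type-checks (Str -> Bool -> ((Bool -> Bool) -> Int) -> Int) and nothing is barred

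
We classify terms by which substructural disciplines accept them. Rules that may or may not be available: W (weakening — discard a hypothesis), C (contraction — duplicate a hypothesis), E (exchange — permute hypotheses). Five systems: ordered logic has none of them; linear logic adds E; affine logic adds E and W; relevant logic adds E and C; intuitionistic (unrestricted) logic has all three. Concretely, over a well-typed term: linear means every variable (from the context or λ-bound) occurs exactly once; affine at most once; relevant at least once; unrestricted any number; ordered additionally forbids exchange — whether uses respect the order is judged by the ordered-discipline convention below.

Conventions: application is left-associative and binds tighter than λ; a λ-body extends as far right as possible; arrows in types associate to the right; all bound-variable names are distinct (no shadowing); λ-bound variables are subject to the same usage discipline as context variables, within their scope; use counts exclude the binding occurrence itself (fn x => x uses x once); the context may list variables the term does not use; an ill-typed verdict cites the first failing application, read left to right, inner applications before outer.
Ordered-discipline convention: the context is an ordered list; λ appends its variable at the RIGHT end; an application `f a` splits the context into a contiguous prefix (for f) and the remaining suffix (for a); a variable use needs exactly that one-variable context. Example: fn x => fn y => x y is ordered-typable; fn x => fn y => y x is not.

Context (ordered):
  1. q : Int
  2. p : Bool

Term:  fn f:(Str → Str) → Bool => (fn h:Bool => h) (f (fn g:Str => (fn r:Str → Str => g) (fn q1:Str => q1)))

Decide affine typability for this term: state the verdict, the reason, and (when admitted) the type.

yes — no duplicate uses among q, p, f, h, g, r, q1; term : ((Str → Str) → Bool) → Bool
counts: q: 0; p: 0; f [bound]: 1; h [bound]: 1; g [bound]: 1; r [bound]: 0; q1 [bound]: 1
order of uses: h, f, g, q1
typing: the term checks, with type ((Str → Str) → Bool) → Bool
across the five disciplines: ordered ✗, linear ✗, affine ✓, relevant ✗, unrestricted ✓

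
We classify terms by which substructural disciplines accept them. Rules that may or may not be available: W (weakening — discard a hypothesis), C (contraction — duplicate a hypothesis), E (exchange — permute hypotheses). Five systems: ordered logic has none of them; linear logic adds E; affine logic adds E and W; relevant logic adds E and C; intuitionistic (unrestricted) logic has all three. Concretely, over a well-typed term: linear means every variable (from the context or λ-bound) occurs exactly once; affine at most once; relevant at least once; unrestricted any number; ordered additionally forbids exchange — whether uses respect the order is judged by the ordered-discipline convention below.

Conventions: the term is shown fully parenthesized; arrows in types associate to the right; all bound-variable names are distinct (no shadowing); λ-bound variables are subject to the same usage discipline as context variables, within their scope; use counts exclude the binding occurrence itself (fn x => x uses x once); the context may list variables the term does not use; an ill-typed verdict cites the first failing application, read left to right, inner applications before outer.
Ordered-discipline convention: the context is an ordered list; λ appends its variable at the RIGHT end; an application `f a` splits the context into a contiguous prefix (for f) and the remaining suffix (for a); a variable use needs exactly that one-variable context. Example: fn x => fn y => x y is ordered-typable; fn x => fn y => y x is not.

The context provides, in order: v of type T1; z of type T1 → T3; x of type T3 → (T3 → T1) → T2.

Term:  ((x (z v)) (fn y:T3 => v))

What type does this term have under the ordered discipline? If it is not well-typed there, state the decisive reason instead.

not well-typed under ordered — needs contraction — v ×2; y left unused
use counts: v: 2; z: 1; x: 1; y (λ-bound): 0
use order (left to right): x, z, v, v
typing: ✓ — T2
summary: ordered ✗; linear ✗; affine ✗; relevant ✗; unrestricted ✓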